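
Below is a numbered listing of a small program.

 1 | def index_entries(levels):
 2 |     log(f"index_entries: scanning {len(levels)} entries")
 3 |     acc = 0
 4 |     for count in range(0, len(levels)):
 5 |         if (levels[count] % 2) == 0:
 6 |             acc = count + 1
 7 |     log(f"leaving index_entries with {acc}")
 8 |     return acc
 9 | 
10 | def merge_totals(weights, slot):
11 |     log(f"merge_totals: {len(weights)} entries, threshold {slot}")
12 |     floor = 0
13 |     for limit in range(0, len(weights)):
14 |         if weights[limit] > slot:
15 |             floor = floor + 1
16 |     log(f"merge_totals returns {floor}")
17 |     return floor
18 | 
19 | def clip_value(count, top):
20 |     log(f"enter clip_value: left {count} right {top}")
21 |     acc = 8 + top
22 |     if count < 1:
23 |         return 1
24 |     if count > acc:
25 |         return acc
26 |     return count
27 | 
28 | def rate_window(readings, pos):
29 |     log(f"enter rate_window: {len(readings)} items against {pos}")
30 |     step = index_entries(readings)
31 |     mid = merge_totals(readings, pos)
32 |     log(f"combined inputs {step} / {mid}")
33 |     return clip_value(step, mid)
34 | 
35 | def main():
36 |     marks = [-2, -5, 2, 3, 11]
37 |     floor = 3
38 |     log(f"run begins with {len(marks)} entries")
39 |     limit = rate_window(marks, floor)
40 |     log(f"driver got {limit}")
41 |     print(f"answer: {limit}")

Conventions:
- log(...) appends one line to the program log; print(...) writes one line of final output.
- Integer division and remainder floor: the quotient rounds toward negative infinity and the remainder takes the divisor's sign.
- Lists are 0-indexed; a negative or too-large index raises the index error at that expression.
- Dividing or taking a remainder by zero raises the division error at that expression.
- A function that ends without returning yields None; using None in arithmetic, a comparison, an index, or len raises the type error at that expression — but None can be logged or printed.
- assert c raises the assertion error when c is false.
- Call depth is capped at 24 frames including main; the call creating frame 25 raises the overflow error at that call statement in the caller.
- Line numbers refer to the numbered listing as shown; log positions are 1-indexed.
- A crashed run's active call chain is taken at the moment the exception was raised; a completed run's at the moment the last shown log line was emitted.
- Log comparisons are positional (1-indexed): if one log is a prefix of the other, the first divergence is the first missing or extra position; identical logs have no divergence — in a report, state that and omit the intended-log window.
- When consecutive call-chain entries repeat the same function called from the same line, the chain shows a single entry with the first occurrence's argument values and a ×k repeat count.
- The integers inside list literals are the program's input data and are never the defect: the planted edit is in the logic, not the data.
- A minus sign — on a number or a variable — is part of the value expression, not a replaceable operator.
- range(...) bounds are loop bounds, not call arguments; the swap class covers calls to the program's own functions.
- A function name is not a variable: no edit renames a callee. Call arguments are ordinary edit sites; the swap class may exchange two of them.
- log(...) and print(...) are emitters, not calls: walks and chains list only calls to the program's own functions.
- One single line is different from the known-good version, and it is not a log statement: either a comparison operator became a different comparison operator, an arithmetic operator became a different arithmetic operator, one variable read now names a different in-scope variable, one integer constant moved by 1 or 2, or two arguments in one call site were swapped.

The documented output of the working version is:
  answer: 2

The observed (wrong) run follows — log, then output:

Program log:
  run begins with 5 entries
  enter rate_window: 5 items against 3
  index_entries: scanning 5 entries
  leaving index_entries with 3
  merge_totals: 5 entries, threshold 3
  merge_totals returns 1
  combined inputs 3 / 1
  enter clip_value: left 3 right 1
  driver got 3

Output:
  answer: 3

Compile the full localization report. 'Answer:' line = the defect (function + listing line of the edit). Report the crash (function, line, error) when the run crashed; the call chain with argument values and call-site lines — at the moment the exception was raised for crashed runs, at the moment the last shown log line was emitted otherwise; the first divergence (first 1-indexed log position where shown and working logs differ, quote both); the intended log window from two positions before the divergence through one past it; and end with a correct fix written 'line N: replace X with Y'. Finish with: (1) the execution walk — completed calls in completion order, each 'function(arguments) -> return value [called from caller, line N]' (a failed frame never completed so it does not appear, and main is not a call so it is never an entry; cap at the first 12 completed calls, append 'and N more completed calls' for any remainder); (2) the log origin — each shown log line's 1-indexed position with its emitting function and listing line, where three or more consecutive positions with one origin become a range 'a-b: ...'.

Answer: the defect is in index_entries at line 6.
Key observation: At log position 4 the runs split — shown 'leaving index_entries with 3', but the working version logs 'leaving index_entries with 2'.
Call chain: main.
First divergence: position 4; shown 'leaving index_entries with 3' vs intended 'leaving index_entries with 2'.
Intended log window:
  2: enter rate_window: 5 items against 3
  3: index_entries: scanning 5 entries
  4: leaving index_entries with 2
  5: merge_totals: 5 entries, threshold 3
Execution walk:
  index_entries([-2, -5, 2, 3, 11]) -> 3  [called from rate_window, line 30]
  merge_totals([-2, -5, 2, 3, 11], 3) -> 1  [called from rate_window, line 31]
  clip_value(3, 1) -> 3  [called from rate_window, line 33]
  rate_window([-2, -5, 2, 3, 11], 3) -> 3  [called from main, line 39]
Log origin:
  1: emitted by main (line 38)
  2: emitted by rate_window (line 29)
  3: emitted by index_entries (line 2)
  4: emitted by index_entries (line 7)
  5: emitted by merge_totals (line 11)
  6: emitted by merge_totals (line 16)
  7: emitted by rate_window (line 32)
  8: emitted by clip_value (line 20)
  9: emitted by main (line 40)
A correct fix: line 6: replace `count` with `acc`.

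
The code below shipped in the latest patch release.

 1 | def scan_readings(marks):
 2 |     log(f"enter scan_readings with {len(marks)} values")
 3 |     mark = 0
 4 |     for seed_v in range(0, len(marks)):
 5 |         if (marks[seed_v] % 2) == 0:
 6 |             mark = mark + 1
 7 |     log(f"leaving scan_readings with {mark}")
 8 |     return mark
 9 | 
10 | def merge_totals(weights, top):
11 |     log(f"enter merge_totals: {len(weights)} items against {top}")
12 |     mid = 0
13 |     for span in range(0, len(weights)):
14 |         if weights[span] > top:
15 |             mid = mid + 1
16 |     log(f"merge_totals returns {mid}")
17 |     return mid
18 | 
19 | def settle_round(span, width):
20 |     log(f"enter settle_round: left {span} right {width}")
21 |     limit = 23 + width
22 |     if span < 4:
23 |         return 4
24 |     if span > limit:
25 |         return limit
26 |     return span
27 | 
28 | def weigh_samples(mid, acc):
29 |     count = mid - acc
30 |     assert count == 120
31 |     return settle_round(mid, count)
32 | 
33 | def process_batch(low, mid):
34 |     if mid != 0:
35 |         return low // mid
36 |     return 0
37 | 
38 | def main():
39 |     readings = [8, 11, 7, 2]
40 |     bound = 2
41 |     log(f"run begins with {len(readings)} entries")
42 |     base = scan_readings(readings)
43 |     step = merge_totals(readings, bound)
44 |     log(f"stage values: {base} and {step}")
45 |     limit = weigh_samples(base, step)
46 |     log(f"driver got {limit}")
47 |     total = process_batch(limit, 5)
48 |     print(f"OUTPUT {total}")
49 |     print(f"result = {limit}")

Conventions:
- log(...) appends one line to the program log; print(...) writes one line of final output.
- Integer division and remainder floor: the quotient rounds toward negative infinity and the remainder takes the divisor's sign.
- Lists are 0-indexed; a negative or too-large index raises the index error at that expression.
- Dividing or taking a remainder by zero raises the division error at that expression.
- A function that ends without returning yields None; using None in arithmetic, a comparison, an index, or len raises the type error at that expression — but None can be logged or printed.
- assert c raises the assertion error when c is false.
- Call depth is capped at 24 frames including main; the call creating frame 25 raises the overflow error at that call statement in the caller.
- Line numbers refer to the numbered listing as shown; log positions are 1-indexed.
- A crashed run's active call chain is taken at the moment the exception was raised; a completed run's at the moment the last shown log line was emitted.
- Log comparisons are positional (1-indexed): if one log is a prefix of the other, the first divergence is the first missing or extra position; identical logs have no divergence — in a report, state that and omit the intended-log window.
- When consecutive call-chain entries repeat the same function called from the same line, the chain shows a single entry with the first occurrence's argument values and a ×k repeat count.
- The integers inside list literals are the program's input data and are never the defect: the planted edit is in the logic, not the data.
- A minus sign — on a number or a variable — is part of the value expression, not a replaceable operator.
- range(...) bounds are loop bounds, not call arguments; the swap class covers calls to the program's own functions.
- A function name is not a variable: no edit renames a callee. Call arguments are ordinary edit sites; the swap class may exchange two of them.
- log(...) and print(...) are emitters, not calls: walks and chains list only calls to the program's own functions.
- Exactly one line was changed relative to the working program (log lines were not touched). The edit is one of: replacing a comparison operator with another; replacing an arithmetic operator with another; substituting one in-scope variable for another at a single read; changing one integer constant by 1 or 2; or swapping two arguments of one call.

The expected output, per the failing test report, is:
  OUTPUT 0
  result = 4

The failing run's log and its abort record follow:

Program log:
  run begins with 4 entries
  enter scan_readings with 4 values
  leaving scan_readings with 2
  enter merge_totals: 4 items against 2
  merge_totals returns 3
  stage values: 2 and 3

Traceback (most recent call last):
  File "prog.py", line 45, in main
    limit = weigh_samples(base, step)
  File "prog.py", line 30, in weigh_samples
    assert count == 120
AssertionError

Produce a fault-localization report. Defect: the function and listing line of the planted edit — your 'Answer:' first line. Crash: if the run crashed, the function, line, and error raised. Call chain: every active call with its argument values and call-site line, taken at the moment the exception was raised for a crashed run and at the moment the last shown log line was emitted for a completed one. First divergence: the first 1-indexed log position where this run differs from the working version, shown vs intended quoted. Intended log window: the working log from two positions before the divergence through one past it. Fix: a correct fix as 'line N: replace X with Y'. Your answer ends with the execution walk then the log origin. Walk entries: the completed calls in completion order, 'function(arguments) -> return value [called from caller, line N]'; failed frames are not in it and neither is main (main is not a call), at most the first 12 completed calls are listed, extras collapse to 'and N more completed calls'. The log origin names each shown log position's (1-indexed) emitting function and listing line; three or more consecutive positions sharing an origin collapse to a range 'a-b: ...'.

Answer: the defect is in weigh_samples at line 30.
Key observation: After 6 matching log lines the faulty run goes silent, while the working version continues with 'enter settle_round: left 2 right -1'.
Crash: weigh_samples, line 30, AssertionError.
Call chain: main -> weigh_samples(2, 3) (called at line 45).
First divergence: position 7 — after 6 matching lines the faulty run goes silent; intended next line 'enter settle_round: left 2 right -1'.
Intended log window:
  5: merge_totals returns 3
  6: stage values: 2 and 3
  7: enter settle_round: left 2 right -1
  8: driver got 4
Execution walk:
  scan_readings([8, 11, 7, 2]) -> 2  [called from main, line 42]
  merge_totals([8, 11, 7, 2], 2) -> 3  [called from main, line 43]
Log line origins:
  1: emitted by main (line 41)
  2: emitted by scan_readings (line 2)
  3: emitted by scan_readings (line 7)
  4: emitted by merge_totals (line 11)
  5: emitted by merge_totals (line 16)
  6: emitted by main (line 44)
A correct fix: line 30: replace `==` with `<=`.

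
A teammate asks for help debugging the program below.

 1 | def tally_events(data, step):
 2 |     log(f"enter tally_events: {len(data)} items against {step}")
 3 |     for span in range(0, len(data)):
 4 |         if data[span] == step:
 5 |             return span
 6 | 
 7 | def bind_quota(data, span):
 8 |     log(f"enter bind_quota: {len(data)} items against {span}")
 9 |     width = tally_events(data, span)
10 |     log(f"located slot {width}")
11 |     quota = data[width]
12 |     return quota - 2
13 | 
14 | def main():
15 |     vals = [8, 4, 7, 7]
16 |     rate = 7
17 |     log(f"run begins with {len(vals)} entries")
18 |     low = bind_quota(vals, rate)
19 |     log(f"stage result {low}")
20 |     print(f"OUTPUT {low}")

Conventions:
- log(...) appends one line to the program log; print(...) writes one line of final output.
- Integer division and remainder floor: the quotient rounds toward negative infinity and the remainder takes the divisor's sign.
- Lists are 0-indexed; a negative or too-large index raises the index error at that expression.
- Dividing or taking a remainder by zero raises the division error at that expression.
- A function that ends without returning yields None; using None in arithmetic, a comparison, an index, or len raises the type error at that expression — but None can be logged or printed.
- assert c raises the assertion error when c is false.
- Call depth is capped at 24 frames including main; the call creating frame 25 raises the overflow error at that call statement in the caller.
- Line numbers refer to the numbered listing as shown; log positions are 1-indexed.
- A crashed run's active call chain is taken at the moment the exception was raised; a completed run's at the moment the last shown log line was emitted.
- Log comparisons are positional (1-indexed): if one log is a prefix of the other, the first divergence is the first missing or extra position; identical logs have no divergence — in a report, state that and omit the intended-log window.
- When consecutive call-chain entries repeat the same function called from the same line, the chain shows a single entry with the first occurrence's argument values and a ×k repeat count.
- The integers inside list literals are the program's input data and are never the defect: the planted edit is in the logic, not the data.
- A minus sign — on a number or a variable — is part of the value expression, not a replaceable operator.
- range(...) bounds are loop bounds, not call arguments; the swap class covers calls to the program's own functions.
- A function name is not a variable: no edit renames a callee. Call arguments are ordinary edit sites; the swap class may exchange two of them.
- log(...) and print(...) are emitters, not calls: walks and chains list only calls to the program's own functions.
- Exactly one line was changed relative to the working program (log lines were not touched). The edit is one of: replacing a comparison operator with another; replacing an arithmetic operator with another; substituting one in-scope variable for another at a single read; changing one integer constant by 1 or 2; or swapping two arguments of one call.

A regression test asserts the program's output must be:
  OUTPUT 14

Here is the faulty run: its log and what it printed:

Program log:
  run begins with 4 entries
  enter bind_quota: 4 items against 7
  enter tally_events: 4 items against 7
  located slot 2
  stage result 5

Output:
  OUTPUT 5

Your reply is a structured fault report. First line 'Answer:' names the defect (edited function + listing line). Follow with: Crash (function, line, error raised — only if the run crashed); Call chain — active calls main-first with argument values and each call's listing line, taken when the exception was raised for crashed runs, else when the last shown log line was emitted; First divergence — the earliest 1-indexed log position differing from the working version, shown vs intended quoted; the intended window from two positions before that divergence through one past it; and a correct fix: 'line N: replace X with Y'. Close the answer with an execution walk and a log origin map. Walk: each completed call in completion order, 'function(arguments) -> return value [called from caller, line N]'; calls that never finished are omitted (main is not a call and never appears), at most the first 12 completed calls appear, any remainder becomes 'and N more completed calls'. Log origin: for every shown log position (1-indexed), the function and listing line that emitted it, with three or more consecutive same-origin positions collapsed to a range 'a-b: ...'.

Answer: the defect is in bind_quota at line 12.
Key observation: Log line 5 is where behavior first shows: 'stage result 5' appears instead of 'stage result 14'.
Call chain: main.
First divergence: at position 5 the run shows 'stage result 5' where the working version logs 'stage result 14'.
Intended log window:
  3: enter tally_events: 4 items against 7
  4: located slot 2
  5: stage result 14
Execution walk:
  tally_events([8, 4, 7, 7], 7) -> 2  [called from bind_quota, line 9]
  bind_quota([8, 4, 7, 7], 7) -> 5  [called from main, line 18]
Log origins:
  1: logged in main at line 17
  2: logged in bind_quota at line 8
  3: logged in tally_events at line 2
  4: logged in bind_quota at line 10
  5: logged in main at line 19
A correct fix: line 12: replace `-` with `*`.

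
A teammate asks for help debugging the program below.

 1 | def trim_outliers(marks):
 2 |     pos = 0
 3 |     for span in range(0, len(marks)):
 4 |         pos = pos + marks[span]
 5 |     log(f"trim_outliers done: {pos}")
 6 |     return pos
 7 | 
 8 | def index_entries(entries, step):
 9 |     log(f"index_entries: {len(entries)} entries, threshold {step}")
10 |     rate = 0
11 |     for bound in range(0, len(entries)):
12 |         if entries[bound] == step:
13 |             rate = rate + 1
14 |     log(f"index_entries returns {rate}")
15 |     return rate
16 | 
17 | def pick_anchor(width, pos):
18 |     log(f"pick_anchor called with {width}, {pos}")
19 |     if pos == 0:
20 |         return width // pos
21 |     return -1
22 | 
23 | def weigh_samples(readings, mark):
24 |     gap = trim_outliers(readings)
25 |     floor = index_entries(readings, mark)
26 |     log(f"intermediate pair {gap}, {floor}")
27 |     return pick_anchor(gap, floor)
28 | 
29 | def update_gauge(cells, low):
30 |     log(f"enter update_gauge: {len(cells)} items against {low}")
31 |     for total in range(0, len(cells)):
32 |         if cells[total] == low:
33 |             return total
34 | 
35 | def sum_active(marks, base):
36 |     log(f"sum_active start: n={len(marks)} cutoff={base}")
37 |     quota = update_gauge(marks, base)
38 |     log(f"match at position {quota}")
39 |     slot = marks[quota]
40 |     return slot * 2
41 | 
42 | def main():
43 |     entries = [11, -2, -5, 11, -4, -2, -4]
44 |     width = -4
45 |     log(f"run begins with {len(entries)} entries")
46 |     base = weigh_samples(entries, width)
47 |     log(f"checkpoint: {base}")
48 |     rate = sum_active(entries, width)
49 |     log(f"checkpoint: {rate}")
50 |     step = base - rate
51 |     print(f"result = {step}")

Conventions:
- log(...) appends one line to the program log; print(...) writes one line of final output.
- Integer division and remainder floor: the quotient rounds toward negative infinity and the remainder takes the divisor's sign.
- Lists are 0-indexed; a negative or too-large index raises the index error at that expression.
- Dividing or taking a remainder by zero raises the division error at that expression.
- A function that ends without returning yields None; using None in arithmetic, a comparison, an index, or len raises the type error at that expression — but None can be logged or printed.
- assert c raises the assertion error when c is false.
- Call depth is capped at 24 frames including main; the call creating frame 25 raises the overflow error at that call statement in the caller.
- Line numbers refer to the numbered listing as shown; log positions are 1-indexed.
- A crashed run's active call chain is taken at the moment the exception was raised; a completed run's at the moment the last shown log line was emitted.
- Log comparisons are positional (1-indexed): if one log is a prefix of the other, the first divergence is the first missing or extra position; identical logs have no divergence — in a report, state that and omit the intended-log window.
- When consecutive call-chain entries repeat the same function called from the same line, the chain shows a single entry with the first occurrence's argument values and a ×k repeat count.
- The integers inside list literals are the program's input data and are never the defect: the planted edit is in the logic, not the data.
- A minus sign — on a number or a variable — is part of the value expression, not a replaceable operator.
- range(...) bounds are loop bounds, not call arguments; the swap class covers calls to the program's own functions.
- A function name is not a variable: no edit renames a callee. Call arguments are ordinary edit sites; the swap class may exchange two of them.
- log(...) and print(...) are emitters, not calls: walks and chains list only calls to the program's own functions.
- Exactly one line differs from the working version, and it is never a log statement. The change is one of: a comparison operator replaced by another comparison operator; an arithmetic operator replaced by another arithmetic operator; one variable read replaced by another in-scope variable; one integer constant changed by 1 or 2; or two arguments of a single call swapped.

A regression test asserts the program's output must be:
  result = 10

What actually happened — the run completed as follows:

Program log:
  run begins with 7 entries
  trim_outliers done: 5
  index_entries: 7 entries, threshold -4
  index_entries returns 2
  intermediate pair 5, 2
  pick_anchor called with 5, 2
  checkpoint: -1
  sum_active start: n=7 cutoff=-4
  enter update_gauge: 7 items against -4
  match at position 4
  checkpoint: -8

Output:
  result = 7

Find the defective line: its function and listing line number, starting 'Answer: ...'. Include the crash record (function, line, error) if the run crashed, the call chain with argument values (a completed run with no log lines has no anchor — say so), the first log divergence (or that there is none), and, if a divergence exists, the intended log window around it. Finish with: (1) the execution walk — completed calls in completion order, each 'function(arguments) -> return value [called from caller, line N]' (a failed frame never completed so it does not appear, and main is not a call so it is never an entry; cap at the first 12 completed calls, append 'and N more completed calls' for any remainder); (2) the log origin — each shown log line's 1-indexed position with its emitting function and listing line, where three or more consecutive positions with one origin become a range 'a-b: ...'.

Answer: the defect is in pick_anchor at line 19.
Key observation: Everything matches until log position 7, which reads 'checkpoint: -1' in place of 'checkpoint: 2'.
Call chain: main.
First divergence: position 7 — the shown line 'checkpoint: -1' should read 'checkpoint: 2'.
Intended log window:
  5: intermediate pair 5, 2
  6: pick_anchor called with 5, 2
  7: checkpoint: 2
  8: sum_active start: n=7 cutoff=-4
Execution walk:
  trim_outliers([11, -2, -5, 11, -4, -2, -4]) -> 5  [called from weigh_samples, line 24]
  index_entries([11, -2, -5, 11, -4, -2, -4], -4) -> 2  [called from weigh_samples, line 25]
  pick_anchor(5, 2) -> -1  [called from weigh_samples, line 27]
  weigh_samples([11, -2, -5, 11, -4, -2, -4], -4) -> -1  [called from main, line 46]
  update_gauge([11, -2, -5, 11, -4, -2, -4], -4) -> 4  [called from sum_active, line 37]
  sum_active([11, -2, -5, 11, -4, -2, -4], -4) -> -8  [called from main, line 48]
Log origins:
  1 — main, line 45
  2 — trim_outliers, line 5
  3 — index_entries, line 9
  4 — index_entries, line 14
  5 — weigh_samples, line 26
  6 — pick_anchor, line 18
  7 — main, line 47
  8 — sum_active, line 36
  9 — update_gauge, line 30
  10 — sum_active, line 38
  11 — main, line 49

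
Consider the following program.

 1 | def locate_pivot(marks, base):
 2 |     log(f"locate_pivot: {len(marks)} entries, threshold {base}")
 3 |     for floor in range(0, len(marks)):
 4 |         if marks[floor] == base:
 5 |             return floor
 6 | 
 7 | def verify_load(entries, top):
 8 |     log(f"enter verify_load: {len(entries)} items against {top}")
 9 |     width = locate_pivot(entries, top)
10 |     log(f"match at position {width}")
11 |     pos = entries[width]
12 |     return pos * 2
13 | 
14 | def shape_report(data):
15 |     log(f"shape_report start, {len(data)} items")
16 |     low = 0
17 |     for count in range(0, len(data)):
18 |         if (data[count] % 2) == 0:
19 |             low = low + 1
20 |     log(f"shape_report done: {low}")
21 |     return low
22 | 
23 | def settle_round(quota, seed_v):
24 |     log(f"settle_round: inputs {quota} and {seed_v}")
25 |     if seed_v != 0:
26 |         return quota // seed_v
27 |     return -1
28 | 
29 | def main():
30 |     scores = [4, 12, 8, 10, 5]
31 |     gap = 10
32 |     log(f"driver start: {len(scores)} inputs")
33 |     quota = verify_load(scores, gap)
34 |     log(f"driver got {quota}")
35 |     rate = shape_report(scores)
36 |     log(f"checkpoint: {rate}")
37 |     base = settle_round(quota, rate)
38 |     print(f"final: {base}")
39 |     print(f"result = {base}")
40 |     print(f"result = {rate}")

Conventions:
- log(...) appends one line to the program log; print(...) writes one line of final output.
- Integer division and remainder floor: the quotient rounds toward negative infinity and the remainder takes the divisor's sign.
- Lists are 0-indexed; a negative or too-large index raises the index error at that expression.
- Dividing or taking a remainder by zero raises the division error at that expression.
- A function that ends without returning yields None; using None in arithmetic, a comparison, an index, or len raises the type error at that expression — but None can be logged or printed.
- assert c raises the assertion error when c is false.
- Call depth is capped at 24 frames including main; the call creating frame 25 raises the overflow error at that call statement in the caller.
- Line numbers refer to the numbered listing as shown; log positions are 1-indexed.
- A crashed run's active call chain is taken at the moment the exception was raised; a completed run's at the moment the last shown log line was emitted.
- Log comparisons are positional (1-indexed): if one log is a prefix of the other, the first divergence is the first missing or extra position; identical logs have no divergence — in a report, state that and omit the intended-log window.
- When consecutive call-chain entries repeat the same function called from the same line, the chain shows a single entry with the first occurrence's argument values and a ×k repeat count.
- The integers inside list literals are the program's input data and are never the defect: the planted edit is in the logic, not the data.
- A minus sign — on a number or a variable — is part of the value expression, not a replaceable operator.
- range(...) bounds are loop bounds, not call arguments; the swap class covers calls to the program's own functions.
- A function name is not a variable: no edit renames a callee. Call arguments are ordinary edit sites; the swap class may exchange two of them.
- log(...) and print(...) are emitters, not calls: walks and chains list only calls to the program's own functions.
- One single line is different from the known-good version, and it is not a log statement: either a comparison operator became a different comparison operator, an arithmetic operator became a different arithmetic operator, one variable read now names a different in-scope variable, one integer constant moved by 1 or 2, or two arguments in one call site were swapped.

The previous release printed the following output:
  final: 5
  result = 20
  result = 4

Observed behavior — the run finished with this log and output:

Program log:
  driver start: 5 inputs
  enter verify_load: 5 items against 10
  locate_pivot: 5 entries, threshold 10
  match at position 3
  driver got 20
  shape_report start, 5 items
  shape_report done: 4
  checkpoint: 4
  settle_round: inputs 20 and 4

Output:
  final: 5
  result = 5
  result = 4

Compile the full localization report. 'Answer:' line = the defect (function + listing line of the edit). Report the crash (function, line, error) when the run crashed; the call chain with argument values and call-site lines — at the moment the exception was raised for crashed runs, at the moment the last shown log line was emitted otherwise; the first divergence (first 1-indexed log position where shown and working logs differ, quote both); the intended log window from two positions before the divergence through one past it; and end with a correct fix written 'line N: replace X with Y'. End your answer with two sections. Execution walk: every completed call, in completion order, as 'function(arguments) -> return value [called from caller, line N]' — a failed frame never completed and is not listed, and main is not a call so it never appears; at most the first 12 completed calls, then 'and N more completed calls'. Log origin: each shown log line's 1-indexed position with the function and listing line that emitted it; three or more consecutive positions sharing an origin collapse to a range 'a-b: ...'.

Answer: the defect is in main at line 39.
Core observation: Every logged value matches the working version; the printed result is what differs.
Call chain: main -> settle_round(20, 4) (called at line 37).
First divergence: none — the logs agree in full.
Execution walk:
  locate_pivot([4, 12, 8, 10, 5], 10) -> 3  [called from verify_load, line 9]
  verify_load([4, 12, 8, 10, 5], 10) -> 20  [called from main, line 33]
  shape_report([4, 12, 8, 10, 5]) -> 4  [called from main, line 35]
  settle_round(20, 4) -> 5  [called from main, line 37]
Origin of each log line:
  1: from main, line 32
  2: from verify_load, line 8
  3: from locate_pivot, line 2
  4: from verify_load, line 10
  5: from main, line 34
  6: from shape_report, line 15
  7: from shape_report, line 20
  8: from main, line 36
  9: from settle_round, line 24
A correct fix: line 39: replace `base` with `quota`.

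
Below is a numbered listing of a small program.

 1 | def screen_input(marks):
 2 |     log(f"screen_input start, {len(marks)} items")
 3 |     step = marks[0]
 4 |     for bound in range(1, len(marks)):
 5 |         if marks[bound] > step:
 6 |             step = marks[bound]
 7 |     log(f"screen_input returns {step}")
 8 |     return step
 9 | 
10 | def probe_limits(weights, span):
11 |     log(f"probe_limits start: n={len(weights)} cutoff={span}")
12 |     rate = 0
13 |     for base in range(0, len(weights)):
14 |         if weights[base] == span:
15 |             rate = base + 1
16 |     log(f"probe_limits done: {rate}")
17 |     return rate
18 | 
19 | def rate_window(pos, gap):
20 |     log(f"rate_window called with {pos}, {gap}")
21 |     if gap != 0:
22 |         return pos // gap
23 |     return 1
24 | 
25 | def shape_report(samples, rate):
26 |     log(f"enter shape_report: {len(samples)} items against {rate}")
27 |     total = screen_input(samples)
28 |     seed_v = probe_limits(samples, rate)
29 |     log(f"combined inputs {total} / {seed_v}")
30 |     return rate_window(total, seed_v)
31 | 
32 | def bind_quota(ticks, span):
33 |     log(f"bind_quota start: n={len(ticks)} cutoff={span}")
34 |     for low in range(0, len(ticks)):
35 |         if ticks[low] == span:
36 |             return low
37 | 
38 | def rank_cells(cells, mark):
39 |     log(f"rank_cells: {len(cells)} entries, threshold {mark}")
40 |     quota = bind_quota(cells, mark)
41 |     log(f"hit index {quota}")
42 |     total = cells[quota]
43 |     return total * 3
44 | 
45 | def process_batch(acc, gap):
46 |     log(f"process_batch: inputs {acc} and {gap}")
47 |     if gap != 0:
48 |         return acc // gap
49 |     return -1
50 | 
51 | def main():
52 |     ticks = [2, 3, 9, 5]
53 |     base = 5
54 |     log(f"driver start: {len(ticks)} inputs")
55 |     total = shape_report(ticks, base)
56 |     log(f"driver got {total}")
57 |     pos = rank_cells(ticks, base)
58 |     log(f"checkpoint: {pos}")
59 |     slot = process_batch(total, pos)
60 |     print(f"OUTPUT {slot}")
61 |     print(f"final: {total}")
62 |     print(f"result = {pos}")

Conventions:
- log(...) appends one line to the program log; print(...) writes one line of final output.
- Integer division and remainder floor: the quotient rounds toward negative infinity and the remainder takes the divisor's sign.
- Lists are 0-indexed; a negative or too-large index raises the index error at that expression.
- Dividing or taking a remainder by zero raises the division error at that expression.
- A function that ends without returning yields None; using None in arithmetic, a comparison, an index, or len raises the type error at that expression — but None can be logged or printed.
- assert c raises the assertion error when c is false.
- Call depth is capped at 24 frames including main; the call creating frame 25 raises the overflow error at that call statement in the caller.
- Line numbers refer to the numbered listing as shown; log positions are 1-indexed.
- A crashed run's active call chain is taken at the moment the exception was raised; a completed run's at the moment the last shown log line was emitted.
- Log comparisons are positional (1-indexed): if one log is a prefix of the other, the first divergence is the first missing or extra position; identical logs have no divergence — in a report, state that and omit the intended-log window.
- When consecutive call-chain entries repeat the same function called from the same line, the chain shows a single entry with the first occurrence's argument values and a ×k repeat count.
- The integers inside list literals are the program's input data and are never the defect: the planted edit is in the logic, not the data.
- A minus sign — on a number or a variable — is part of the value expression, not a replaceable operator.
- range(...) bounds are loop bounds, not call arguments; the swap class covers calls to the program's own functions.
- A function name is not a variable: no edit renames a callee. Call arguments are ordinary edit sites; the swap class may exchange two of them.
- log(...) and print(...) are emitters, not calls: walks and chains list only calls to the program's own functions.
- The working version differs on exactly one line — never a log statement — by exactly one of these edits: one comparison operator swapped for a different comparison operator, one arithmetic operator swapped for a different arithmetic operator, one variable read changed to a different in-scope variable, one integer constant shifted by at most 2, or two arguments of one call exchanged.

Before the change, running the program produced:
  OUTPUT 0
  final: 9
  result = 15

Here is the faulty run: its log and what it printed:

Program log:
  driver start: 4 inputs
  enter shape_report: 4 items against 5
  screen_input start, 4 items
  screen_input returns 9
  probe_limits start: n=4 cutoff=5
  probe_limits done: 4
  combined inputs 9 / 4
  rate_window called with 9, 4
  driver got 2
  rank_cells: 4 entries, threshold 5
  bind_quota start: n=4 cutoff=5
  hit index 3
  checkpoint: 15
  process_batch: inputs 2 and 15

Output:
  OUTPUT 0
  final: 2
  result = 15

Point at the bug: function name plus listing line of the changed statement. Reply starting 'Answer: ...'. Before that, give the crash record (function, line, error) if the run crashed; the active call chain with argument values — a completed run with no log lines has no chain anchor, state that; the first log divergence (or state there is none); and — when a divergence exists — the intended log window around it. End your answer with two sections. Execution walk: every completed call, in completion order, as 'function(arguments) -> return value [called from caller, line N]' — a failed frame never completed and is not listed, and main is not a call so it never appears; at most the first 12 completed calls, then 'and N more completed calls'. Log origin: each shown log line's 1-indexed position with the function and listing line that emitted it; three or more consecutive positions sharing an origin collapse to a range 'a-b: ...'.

Answer: the defect is in probe_limits at line 15.
Key observation: Log line 6 is where behavior first shows: 'probe_limits done: 4' appears instead of 'probe_limits done: 1'.
Call chain: main -> process_batch(2, 15) (called at line 59).
First divergence: position 6; shown 'probe_limits done: 4' vs intended 'probe_limits done: 1'.
Intended log window:
  4: screen_input returns 9
  5: probe_limits start: n=4 cutoff=5
  6: probe_limits done: 1
  7: combined inputs 9 / 1
Execution walk:
  screen_input([2, 3, 9, 5]) -> 9  [called from shape_report, line 27]
  probe_limits([2, 3, 9, 5], 5) -> 4  [called from shape_report, line 28]
  rate_window(9, 4) -> 2  [called from shape_report, line 30]
  shape_report([2, 3, 9, 5], 5) -> 2  [called from main, line 55]
  bind_quota([2, 3, 9, 5], 5) -> 3  [called from rank_cells, line 40]
  rank_cells([2, 3, 9, 5], 5) -> 15  [called from main, line 57]
  process_batch(2, 15) -> 0  [called from main, line 59]
Origin of each log line:
  1 — main, line 54
  2 — shape_report, line 26
  3 — screen_input, line 2
  4 — screen_input, line 7
  5 — probe_limits, line 11
  6 — probe_limits, line 16
  7 — shape_report, line 29
  8 — rate_window, line 20
  9 — main, line 56
  10 — rank_cells, line 39
  11 — bind_quota, line 33
  12 — rank_cells, line 41
  13 — main, line 58
  14 — process_batch, line 46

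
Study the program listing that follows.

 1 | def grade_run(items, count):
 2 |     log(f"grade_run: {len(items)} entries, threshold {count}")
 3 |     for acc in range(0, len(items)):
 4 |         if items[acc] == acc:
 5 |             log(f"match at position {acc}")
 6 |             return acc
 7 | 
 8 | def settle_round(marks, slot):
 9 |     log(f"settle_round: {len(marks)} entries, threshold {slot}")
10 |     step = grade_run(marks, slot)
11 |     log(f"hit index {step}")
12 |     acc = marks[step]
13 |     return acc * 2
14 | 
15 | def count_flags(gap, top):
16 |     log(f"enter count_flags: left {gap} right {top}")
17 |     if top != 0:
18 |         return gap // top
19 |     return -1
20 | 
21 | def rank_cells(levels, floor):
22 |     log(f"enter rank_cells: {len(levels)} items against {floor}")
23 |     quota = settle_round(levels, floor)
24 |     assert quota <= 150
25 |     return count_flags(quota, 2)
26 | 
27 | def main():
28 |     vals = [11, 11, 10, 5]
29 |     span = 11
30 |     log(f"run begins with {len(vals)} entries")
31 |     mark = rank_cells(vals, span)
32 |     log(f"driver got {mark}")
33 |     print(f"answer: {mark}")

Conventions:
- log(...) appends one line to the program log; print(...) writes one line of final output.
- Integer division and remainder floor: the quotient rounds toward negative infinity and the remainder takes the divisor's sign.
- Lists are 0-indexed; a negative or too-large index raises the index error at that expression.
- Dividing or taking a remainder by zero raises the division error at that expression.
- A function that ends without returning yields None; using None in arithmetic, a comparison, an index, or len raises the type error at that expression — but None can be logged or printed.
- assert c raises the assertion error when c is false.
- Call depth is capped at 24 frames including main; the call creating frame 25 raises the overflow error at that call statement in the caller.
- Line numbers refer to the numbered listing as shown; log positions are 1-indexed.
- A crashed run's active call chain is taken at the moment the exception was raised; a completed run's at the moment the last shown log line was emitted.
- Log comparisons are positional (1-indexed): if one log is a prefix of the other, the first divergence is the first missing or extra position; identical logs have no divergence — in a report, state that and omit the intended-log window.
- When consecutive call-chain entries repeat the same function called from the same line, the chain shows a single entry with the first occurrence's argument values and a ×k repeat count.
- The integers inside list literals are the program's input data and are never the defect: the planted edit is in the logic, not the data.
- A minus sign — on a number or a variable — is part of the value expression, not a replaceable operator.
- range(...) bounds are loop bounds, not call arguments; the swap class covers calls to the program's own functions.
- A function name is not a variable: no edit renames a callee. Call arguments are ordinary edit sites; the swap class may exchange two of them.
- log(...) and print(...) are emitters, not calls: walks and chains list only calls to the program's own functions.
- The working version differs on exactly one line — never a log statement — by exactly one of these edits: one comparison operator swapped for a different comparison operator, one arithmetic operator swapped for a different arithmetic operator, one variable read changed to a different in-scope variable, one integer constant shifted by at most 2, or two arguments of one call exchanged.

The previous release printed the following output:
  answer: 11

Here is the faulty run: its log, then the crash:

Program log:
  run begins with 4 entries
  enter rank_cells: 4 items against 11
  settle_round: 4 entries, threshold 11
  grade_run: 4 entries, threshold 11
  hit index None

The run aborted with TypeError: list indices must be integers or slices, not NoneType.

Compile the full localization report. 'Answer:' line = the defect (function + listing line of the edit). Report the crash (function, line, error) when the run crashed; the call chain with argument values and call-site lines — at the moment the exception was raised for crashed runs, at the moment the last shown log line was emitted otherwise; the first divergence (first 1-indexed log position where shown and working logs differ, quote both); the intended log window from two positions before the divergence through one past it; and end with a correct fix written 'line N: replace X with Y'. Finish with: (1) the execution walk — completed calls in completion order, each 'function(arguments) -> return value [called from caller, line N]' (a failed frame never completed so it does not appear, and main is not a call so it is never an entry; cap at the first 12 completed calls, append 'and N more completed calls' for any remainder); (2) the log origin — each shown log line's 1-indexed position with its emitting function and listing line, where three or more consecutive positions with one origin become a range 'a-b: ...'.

Answer: the defect is in grade_run at line 4.
The tell: Log line 5 is where behavior first shows: 'hit index None' appears instead of 'match at position 0'.
Crash: settle_round, line 12, TypeError.
Call chain: main -> rank_cells([11, 11, 10, 5], 11) (called at line 31) -> settle_round([11, 11, 10, 5], 11) (called at line 23).
First divergence: position 5 — shown 'hit index None', intended 'match at position 0'.
Intended log window:
  3: settle_round: 4 entries, threshold 11
  4: grade_run: 4 entries, threshold 11
  5: match at position 0
  6: hit index 0
Execution walk:
  grade_run([11, 11, 10, 5], 11) -> None  [called from settle_round, line 10]
Log origins:
  1: emitted by main (line 30)
  2: emitted by rank_cells (line 22)
  3: emitted by settle_round (line 9)
  4: emitted by grade_run (line 2)
  5: emitted by settle_round (line 11)
A correct fix: line 4: replace `items[acc] == acc` with `items[acc] == count`.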